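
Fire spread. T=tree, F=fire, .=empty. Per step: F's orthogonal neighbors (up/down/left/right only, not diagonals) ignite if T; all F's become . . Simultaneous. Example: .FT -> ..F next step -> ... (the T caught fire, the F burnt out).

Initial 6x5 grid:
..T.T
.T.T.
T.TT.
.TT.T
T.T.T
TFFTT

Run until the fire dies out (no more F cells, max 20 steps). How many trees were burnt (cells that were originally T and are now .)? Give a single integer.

Answer: 12

Derivation:
Step 1: +3 fires, +2 burnt (F count now 3)
Step 2: +3 fires, +3 burnt (F count now 3)
Step 3: +3 fires, +3 burnt (F count now 3)
Step 4: +2 fires, +3 burnt (F count now 2)
Step 5: +1 fires, +2 burnt (F count now 1)
Step 6: +0 fires, +1 burnt (F count now 0)
Fire out after step 6
Initially T: 16, now '.': 26
Total burnt (originally-T cells now '.'): 12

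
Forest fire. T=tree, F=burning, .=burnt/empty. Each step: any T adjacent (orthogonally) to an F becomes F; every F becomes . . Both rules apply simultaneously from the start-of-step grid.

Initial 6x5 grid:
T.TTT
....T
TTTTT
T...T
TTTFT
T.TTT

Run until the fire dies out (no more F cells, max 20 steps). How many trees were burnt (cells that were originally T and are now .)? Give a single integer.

Step 1: +3 fires, +1 burnt (F count now 3)
Step 2: +4 fires, +3 burnt (F count now 4)
Step 3: +2 fires, +4 burnt (F count now 2)
Step 4: +4 fires, +2 burnt (F count now 4)
Step 5: +3 fires, +4 burnt (F count now 3)
Step 6: +2 fires, +3 burnt (F count now 2)
Step 7: +1 fires, +2 burnt (F count now 1)
Step 8: +0 fires, +1 burnt (F count now 0)
Fire out after step 8
Initially T: 20, now '.': 29
Total burnt (originally-T cells now '.'): 19

Answer: 19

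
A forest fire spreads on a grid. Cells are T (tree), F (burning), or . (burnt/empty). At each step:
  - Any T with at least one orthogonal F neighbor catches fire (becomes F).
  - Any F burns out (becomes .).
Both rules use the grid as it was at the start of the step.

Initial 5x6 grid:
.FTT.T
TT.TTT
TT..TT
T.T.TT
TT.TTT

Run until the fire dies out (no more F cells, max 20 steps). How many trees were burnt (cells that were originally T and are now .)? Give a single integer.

Step 1: +2 fires, +1 burnt (F count now 2)
Step 2: +3 fires, +2 burnt (F count now 3)
Step 3: +2 fires, +3 burnt (F count now 2)
Step 4: +2 fires, +2 burnt (F count now 2)
Step 5: +3 fires, +2 burnt (F count now 3)
Step 6: +4 fires, +3 burnt (F count now 4)
Step 7: +2 fires, +4 burnt (F count now 2)
Step 8: +2 fires, +2 burnt (F count now 2)
Step 9: +0 fires, +2 burnt (F count now 0)
Fire out after step 9
Initially T: 21, now '.': 29
Total burnt (originally-T cells now '.'): 20

Answer: 20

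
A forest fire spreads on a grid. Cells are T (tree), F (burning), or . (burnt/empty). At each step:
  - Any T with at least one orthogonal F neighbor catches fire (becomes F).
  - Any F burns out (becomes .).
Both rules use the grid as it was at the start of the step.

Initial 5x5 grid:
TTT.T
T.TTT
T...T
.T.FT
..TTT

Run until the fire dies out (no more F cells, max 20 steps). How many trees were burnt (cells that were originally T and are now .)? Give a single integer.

Answer: 14

Derivation:
Step 1: +2 fires, +1 burnt (F count now 2)
Step 2: +3 fires, +2 burnt (F count now 3)
Step 3: +1 fires, +3 burnt (F count now 1)
Step 4: +2 fires, +1 burnt (F count now 2)
Step 5: +1 fires, +2 burnt (F count now 1)
Step 6: +1 fires, +1 burnt (F count now 1)
Step 7: +1 fires, +1 burnt (F count now 1)
Step 8: +1 fires, +1 burnt (F count now 1)
Step 9: +1 fires, +1 burnt (F count now 1)
Step 10: +1 fires, +1 burnt (F count now 1)
Step 11: +0 fires, +1 burnt (F count now 0)
Fire out after step 11
Initially T: 15, now '.': 24
Total burnt (originally-T cells now '.'): 14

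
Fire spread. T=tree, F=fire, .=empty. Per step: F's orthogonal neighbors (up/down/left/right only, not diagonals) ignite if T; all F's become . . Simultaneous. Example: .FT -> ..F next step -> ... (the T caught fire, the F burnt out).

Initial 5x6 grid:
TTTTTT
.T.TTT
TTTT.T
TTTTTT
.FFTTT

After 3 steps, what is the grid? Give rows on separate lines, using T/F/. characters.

Step 1: 3 trees catch fire, 2 burn out
  TTTTTT
  .T.TTT
  TTTT.T
  TFFTTT
  ...FTT
Step 2: 5 trees catch fire, 3 burn out
  TTTTTT
  .T.TTT
  TFFT.T
  F..FTT
  ....FT
Step 3: 5 trees catch fire, 5 burn out
  TTTTTT
  .F.TTT
  F..F.T
  ....FT
  .....F

TTTTTT
.F.TTT
F..F.T
....FT
.....F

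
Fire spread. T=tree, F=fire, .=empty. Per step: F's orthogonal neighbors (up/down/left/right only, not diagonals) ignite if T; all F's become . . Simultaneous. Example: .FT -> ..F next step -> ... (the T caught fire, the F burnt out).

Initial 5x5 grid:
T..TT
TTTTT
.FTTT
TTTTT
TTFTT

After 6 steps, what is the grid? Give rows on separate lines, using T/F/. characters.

Step 1: 6 trees catch fire, 2 burn out
  T..TT
  TFTTT
  ..FTT
  TFFTT
  TF.FT
Step 2: 7 trees catch fire, 6 burn out
  T..TT
  F.FTT
  ...FT
  F..FT
  F...F
Step 3: 4 trees catch fire, 7 burn out
  F..TT
  ...FT
  ....F
  ....F
  .....
Step 4: 2 trees catch fire, 4 burn out
  ...FT
  ....F
  .....
  .....
  .....
Step 5: 1 trees catch fire, 2 burn out
  ....F
  .....
  .....
  .....
  .....
Step 6: 0 trees catch fire, 1 burn out
  .....
  .....
  .....
  .....
  .....

.....
.....
.....
.....
.....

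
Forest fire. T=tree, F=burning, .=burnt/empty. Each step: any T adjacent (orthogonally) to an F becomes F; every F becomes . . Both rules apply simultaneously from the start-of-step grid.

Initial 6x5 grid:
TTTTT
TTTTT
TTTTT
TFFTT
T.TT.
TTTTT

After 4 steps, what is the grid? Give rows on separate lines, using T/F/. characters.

Step 1: 5 trees catch fire, 2 burn out
  TTTTT
  TTTTT
  TFFTT
  F..FT
  T.FT.
  TTTTT
Step 2: 8 trees catch fire, 5 burn out
  TTTTT
  TFFTT
  F..FT
  ....F
  F..F.
  TTFTT
Step 3: 8 trees catch fire, 8 burn out
  TFFTT
  F..FT
  ....F
  .....
  .....
  FF.FT
Step 4: 4 trees catch fire, 8 burn out
  F..FT
  ....F
  .....
  .....
  .....
  ....F

F..FT
....F
.....
.....
.....
....F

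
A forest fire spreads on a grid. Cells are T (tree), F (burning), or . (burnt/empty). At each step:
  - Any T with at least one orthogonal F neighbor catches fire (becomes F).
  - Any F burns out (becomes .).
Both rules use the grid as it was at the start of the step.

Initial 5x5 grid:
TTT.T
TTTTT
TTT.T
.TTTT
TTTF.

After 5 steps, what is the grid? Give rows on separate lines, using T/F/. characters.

Step 1: 2 trees catch fire, 1 burn out
  TTT.T
  TTTTT
  TTT.T
  .TTFT
  TTF..
Step 2: 3 trees catch fire, 2 burn out
  TTT.T
  TTTTT
  TTT.T
  .TF.F
  TF...
Step 3: 4 trees catch fire, 3 burn out
  TTT.T
  TTTTT
  TTF.F
  .F...
  F....
Step 4: 3 trees catch fire, 4 burn out
  TTT.T
  TTFTF
  TF...
  .....
  .....
Step 5: 5 trees catch fire, 3 burn out
  TTF.F
  TF.F.
  F....
  .....
  .....

TTF.F
TF.F.
F....
.....
.....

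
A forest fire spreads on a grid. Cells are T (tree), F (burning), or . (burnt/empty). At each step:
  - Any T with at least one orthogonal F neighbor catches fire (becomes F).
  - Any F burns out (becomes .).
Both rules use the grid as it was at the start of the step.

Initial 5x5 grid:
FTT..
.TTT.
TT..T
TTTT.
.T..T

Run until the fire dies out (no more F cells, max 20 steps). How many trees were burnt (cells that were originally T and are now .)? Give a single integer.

Answer: 12

Derivation:
Step 1: +1 fires, +1 burnt (F count now 1)
Step 2: +2 fires, +1 burnt (F count now 2)
Step 3: +2 fires, +2 burnt (F count now 2)
Step 4: +3 fires, +2 burnt (F count now 3)
Step 5: +3 fires, +3 burnt (F count now 3)
Step 6: +1 fires, +3 burnt (F count now 1)
Step 7: +0 fires, +1 burnt (F count now 0)
Fire out after step 7
Initially T: 14, now '.': 23
Total burnt (originally-T cells now '.'): 12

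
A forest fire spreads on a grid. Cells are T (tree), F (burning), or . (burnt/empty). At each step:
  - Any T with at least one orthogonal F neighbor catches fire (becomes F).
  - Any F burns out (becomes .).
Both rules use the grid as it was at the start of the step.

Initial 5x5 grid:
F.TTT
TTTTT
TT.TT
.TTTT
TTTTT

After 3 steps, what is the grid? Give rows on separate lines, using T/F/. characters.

Step 1: 1 trees catch fire, 1 burn out
  ..TTT
  FTTTT
  TT.TT
  .TTTT
  TTTTT
Step 2: 2 trees catch fire, 1 burn out
  ..TTT
  .FTTT
  FT.TT
  .TTTT
  TTTTT
Step 3: 2 trees catch fire, 2 burn out
  ..TTT
  ..FTT
  .F.TT
  .TTTT
  TTTTT

..TTT
..FTT
.F.TT
.TTTT
TTTTT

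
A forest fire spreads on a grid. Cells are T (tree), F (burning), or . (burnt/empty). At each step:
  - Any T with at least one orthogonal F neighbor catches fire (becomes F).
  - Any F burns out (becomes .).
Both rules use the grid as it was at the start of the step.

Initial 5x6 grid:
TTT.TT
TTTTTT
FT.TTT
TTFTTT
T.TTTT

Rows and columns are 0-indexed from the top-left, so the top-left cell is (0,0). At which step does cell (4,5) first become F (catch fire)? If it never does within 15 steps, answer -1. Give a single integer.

Step 1: cell (4,5)='T' (+6 fires, +2 burnt)
Step 2: cell (4,5)='T' (+6 fires, +6 burnt)
Step 3: cell (4,5)='T' (+6 fires, +6 burnt)
Step 4: cell (4,5)='F' (+4 fires, +6 burnt)
  -> target ignites at step 4
Step 5: cell (4,5)='.' (+2 fires, +4 burnt)
Step 6: cell (4,5)='.' (+1 fires, +2 burnt)
Step 7: cell (4,5)='.' (+0 fires, +1 burnt)
  fire out at step 7

4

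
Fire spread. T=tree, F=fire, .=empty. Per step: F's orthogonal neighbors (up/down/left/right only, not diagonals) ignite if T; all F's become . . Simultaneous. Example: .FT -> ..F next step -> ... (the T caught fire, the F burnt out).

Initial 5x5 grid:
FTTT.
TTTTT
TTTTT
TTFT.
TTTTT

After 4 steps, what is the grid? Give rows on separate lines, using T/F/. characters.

Step 1: 6 trees catch fire, 2 burn out
  .FTT.
  FTTTT
  TTFTT
  TF.F.
  TTFTT
Step 2: 9 trees catch fire, 6 burn out
  ..FT.
  .FFTT
  FF.FT
  F....
  TF.FT
Step 3: 5 trees catch fire, 9 burn out
  ...F.
  ...FT
  ....F
  .....
  F...F
Step 4: 1 trees catch fire, 5 burn out
  .....
  ....F
  .....
  .....
  .....

.....
....F
.....
.....
.....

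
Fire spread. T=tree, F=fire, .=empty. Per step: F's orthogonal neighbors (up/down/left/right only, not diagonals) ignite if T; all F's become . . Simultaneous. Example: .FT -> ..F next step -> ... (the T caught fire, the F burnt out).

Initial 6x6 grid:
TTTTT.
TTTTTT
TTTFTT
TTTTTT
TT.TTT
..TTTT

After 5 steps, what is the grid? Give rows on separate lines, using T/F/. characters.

Step 1: 4 trees catch fire, 1 burn out
  TTTTT.
  TTTFTT
  TTF.FT
  TTTFTT
  TT.TTT
  ..TTTT
Step 2: 8 trees catch fire, 4 burn out
  TTTFT.
  TTF.FT
  TF...F
  TTF.FT
  TT.FTT
  ..TTTT
Step 3: 9 trees catch fire, 8 burn out
  TTF.F.
  TF...F
  F.....
  TF...F
  TT..FT
  ..TFTT
Step 4: 7 trees catch fire, 9 burn out
  TF....
  F.....
  ......
  F.....
  TF...F
  ..F.FT
Step 5: 3 trees catch fire, 7 burn out
  F.....
  ......
  ......
  ......
  F.....
  .....F

F.....
......
......
......
F.....
.....F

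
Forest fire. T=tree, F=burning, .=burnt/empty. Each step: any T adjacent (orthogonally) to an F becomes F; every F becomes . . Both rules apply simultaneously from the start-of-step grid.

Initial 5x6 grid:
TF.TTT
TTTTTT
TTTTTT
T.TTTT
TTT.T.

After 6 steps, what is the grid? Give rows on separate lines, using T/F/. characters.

Step 1: 2 trees catch fire, 1 burn out
  F..TTT
  TFTTTT
  TTTTTT
  T.TTTT
  TTT.T.
Step 2: 3 trees catch fire, 2 burn out
  ...TTT
  F.FTTT
  TFTTTT
  T.TTTT
  TTT.T.
Step 3: 3 trees catch fire, 3 burn out
  ...TTT
  ...FTT
  F.FTTT
  T.TTTT
  TTT.T.
Step 4: 5 trees catch fire, 3 burn out
  ...FTT
  ....FT
  ...FTT
  F.FTTT
  TTT.T.
Step 5: 6 trees catch fire, 5 burn out
  ....FT
  .....F
  ....FT
  ...FTT
  FTF.T.
Step 6: 4 trees catch fire, 6 burn out
  .....F
  ......
  .....F
  ....FT
  .F..T.

.....F
......
.....F
....FT
.F..T.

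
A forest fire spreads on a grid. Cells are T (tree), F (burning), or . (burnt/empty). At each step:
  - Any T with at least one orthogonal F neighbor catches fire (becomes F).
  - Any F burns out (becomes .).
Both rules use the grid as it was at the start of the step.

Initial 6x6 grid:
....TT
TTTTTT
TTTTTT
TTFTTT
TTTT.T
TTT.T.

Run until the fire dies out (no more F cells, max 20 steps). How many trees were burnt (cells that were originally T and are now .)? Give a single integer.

Answer: 27

Derivation:
Step 1: +4 fires, +1 burnt (F count now 4)
Step 2: +8 fires, +4 burnt (F count now 8)
Step 3: +7 fires, +8 burnt (F count now 7)
Step 4: +5 fires, +7 burnt (F count now 5)
Step 5: +2 fires, +5 burnt (F count now 2)
Step 6: +1 fires, +2 burnt (F count now 1)
Step 7: +0 fires, +1 burnt (F count now 0)
Fire out after step 7
Initially T: 28, now '.': 35
Total burnt (originally-T cells now '.'): 27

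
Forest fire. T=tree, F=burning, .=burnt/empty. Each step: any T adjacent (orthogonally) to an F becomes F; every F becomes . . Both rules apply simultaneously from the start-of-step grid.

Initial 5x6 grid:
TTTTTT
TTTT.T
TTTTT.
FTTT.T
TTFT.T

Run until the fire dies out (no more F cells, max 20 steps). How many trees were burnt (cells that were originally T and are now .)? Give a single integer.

Step 1: +6 fires, +2 burnt (F count now 6)
Step 2: +4 fires, +6 burnt (F count now 4)
Step 3: +4 fires, +4 burnt (F count now 4)
Step 4: +4 fires, +4 burnt (F count now 4)
Step 5: +1 fires, +4 burnt (F count now 1)
Step 6: +1 fires, +1 burnt (F count now 1)
Step 7: +1 fires, +1 burnt (F count now 1)
Step 8: +1 fires, +1 burnt (F count now 1)
Step 9: +0 fires, +1 burnt (F count now 0)
Fire out after step 9
Initially T: 24, now '.': 28
Total burnt (originally-T cells now '.'): 22

Answer: 22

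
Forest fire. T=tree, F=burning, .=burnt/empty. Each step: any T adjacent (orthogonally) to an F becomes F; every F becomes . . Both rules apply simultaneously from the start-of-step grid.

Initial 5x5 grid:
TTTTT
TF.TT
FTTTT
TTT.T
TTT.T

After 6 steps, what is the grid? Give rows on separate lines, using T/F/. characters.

Step 1: 4 trees catch fire, 2 burn out
  TFTTT
  F..TT
  .FTTT
  FTT.T
  TTT.T
Step 2: 5 trees catch fire, 4 burn out
  F.FTT
  ...TT
  ..FTT
  .FT.T
  FTT.T
Step 3: 4 trees catch fire, 5 burn out
  ...FT
  ...TT
  ...FT
  ..F.T
  .FT.T
Step 4: 4 trees catch fire, 4 burn out
  ....F
  ...FT
  ....F
  ....T
  ..F.T
Step 5: 2 trees catch fire, 4 burn out
  .....
  ....F
  .....
  ....F
  ....T
Step 6: 1 trees catch fire, 2 burn out
  .....
  .....
  .....
  .....
  ....F

.....
.....
.....
.....
....F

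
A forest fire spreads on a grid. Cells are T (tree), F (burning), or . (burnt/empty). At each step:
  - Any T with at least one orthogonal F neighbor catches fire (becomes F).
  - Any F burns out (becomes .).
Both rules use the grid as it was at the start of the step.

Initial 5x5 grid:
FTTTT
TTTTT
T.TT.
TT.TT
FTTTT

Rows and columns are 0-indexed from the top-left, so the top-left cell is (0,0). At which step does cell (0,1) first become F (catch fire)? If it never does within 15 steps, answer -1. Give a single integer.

Step 1: cell (0,1)='F' (+4 fires, +2 burnt)
  -> target ignites at step 1
Step 2: cell (0,1)='.' (+5 fires, +4 burnt)
Step 3: cell (0,1)='.' (+3 fires, +5 burnt)
Step 4: cell (0,1)='.' (+5 fires, +3 burnt)
Step 5: cell (0,1)='.' (+3 fires, +5 burnt)
Step 6: cell (0,1)='.' (+0 fires, +3 burnt)
  fire out at step 6

1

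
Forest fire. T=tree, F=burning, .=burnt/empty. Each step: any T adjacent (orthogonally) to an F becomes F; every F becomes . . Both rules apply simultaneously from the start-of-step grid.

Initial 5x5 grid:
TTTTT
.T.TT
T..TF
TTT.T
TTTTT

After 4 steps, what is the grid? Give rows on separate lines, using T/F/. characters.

Step 1: 3 trees catch fire, 1 burn out
  TTTTT
  .T.TF
  T..F.
  TTT.F
  TTTTT
Step 2: 3 trees catch fire, 3 burn out
  TTTTF
  .T.F.
  T....
  TTT..
  TTTTF
Step 3: 2 trees catch fire, 3 burn out
  TTTF.
  .T...
  T....
  TTT..
  TTTF.
Step 4: 2 trees catch fire, 2 burn out
  TTF..
  .T...
  T....
  TTT..
  TTF..

TTF..
.T...
T....
TTT..
TTF..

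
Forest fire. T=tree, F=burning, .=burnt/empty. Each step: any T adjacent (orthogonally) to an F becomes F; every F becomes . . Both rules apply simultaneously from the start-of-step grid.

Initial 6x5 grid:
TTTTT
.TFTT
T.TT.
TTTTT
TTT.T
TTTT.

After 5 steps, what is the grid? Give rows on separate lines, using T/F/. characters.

Step 1: 4 trees catch fire, 1 burn out
  TTFTT
  .F.FT
  T.FT.
  TTTTT
  TTT.T
  TTTT.
Step 2: 5 trees catch fire, 4 burn out
  TF.FT
  ....F
  T..F.
  TTFTT
  TTT.T
  TTTT.
Step 3: 5 trees catch fire, 5 burn out
  F...F
  .....
  T....
  TF.FT
  TTF.T
  TTTT.
Step 4: 4 trees catch fire, 5 burn out
  .....
  .....
  T....
  F...F
  TF..T
  TTFT.
Step 5: 5 trees catch fire, 4 burn out
  .....
  .....
  F....
  .....
  F...F
  TF.F.

.....
.....
F....
.....
F...F
TF.F.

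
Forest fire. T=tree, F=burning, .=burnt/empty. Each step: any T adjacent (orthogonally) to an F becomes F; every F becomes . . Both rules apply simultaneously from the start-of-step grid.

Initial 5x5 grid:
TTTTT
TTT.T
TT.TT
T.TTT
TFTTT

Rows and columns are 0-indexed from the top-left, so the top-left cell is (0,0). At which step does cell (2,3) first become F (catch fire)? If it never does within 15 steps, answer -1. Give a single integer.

Step 1: cell (2,3)='T' (+2 fires, +1 burnt)
Step 2: cell (2,3)='T' (+3 fires, +2 burnt)
Step 3: cell (2,3)='T' (+3 fires, +3 burnt)
Step 4: cell (2,3)='F' (+4 fires, +3 burnt)
  -> target ignites at step 4
Step 5: cell (2,3)='.' (+3 fires, +4 burnt)
Step 6: cell (2,3)='.' (+3 fires, +3 burnt)
Step 7: cell (2,3)='.' (+2 fires, +3 burnt)
Step 8: cell (2,3)='.' (+1 fires, +2 burnt)
Step 9: cell (2,3)='.' (+0 fires, +1 burnt)
  fire out at step 9

4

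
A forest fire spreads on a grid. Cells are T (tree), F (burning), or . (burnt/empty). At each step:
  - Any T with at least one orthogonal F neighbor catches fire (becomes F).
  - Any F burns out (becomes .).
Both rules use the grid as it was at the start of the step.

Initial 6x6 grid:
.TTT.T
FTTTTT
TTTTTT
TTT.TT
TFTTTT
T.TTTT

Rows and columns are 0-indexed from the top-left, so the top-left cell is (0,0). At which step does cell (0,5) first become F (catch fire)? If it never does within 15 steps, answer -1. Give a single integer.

Step 1: cell (0,5)='T' (+5 fires, +2 burnt)
Step 2: cell (0,5)='T' (+8 fires, +5 burnt)
Step 3: cell (0,5)='T' (+5 fires, +8 burnt)
Step 4: cell (0,5)='T' (+6 fires, +5 burnt)
Step 5: cell (0,5)='T' (+4 fires, +6 burnt)
Step 6: cell (0,5)='F' (+2 fires, +4 burnt)
  -> target ignites at step 6
Step 7: cell (0,5)='.' (+0 fires, +2 burnt)
  fire out at step 7

6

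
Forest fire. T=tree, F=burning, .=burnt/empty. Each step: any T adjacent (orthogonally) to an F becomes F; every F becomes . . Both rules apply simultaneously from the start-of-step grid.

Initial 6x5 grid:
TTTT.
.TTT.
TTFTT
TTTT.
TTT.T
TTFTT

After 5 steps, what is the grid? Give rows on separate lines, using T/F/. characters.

Step 1: 7 trees catch fire, 2 burn out
  TTTT.
  .TFT.
  TF.FT
  TTFT.
  TTF.T
  TF.FT
Step 2: 10 trees catch fire, 7 burn out
  TTFT.
  .F.F.
  F...F
  TF.F.
  TF..T
  F...F
Step 3: 5 trees catch fire, 10 burn out
  TF.F.
  .....
  .....
  F....
  F...F
  .....
Step 4: 1 trees catch fire, 5 burn out
  F....
  .....
  .....
  .....
  .....
  .....
Step 5: 0 trees catch fire, 1 burn out
  .....
  .....
  .....
  .....
  .....
  .....

.....
.....
.....
.....
.....
.....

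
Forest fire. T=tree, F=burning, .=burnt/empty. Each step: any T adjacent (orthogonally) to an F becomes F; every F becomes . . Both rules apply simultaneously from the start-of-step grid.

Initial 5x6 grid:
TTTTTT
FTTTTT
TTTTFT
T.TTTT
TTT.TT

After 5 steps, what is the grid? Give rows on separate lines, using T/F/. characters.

Step 1: 7 trees catch fire, 2 burn out
  FTTTTT
  .FTTFT
  FTTF.F
  T.TTFT
  TTT.TT
Step 2: 11 trees catch fire, 7 burn out
  .FTTFT
  ..FF.F
  .FF...
  F.TF.F
  TTT.FT
Step 3: 6 trees catch fire, 11 burn out
  ..FF.F
  ......
  ......
  ..F...
  FTT..F
Step 4: 2 trees catch fire, 6 burn out
  ......
  ......
  ......
  ......
  .FF...
Step 5: 0 trees catch fire, 2 burn out
  ......
  ......
  ......
  ......
  ......

......
......
......
......
......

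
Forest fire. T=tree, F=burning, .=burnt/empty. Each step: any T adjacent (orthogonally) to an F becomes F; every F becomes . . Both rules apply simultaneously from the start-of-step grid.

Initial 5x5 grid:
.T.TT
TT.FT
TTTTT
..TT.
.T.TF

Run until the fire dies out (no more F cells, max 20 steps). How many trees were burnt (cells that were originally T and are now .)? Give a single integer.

Step 1: +4 fires, +2 burnt (F count now 4)
Step 2: +4 fires, +4 burnt (F count now 4)
Step 3: +2 fires, +4 burnt (F count now 2)
Step 4: +2 fires, +2 burnt (F count now 2)
Step 5: +2 fires, +2 burnt (F count now 2)
Step 6: +0 fires, +2 burnt (F count now 0)
Fire out after step 6
Initially T: 15, now '.': 24
Total burnt (originally-T cells now '.'): 14

Answer: 14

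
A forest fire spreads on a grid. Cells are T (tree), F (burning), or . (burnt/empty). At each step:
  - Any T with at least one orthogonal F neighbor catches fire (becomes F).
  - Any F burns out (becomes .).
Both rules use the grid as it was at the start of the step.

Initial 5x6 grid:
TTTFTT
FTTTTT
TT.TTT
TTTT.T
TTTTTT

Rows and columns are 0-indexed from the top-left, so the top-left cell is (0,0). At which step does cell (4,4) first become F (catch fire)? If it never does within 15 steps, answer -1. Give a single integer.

Step 1: cell (4,4)='T' (+6 fires, +2 burnt)
Step 2: cell (4,4)='T' (+7 fires, +6 burnt)
Step 3: cell (4,4)='T' (+5 fires, +7 burnt)
Step 4: cell (4,4)='T' (+4 fires, +5 burnt)
Step 5: cell (4,4)='F' (+3 fires, +4 burnt)
  -> target ignites at step 5
Step 6: cell (4,4)='.' (+1 fires, +3 burnt)
Step 7: cell (4,4)='.' (+0 fires, +1 burnt)
  fire out at step 7

5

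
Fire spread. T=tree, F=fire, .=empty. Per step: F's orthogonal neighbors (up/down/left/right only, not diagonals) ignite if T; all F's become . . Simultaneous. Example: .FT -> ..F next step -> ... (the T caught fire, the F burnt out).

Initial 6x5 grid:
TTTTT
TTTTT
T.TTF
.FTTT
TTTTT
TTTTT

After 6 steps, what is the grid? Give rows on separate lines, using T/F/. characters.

Step 1: 5 trees catch fire, 2 burn out
  TTTTT
  TTTTF
  T.TF.
  ..FTF
  TFTTT
  TTTTT
Step 2: 8 trees catch fire, 5 burn out
  TTTTF
  TTTF.
  T.F..
  ...F.
  F.FTF
  TFTTT
Step 3: 6 trees catch fire, 8 burn out
  TTTF.
  TTF..
  T....
  .....
  ...F.
  F.FTF
Step 4: 3 trees catch fire, 6 burn out
  TTF..
  TF...
  T....
  .....
  .....
  ...F.
Step 5: 2 trees catch fire, 3 burn out
  TF...
  F....
  T....
  .....
  .....
  .....
Step 6: 2 trees catch fire, 2 burn out
  F....
  .....
  F....
  .....
  .....
  .....

F....
.....
F....
.....
.....
.....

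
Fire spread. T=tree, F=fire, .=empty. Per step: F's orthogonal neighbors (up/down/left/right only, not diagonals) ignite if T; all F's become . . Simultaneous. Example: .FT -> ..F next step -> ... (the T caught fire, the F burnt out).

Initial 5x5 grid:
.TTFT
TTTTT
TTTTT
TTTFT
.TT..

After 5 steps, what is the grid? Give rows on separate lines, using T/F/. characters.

Step 1: 6 trees catch fire, 2 burn out
  .TF.F
  TTTFT
  TTTFT
  TTF.F
  .TT..
Step 2: 7 trees catch fire, 6 burn out
  .F...
  TTF.F
  TTF.F
  TF...
  .TF..
Step 3: 4 trees catch fire, 7 burn out
  .....
  TF...
  TF...
  F....
  .F...
Step 4: 2 trees catch fire, 4 burn out
  .....
  F....
  F....
  .....
  .....
Step 5: 0 trees catch fire, 2 burn out
  .....
  .....
  .....
  .....
  .....

.....
.....
.....
.....
.....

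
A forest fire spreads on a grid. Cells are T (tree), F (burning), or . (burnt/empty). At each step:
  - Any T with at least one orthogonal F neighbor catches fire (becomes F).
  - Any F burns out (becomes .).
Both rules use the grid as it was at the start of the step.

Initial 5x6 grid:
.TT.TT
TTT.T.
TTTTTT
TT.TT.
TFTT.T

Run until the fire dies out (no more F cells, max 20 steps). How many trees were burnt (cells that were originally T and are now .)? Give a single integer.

Answer: 21

Derivation:
Step 1: +3 fires, +1 burnt (F count now 3)
Step 2: +3 fires, +3 burnt (F count now 3)
Step 3: +4 fires, +3 burnt (F count now 4)
Step 4: +5 fires, +4 burnt (F count now 5)
Step 5: +2 fires, +5 burnt (F count now 2)
Step 6: +2 fires, +2 burnt (F count now 2)
Step 7: +1 fires, +2 burnt (F count now 1)
Step 8: +1 fires, +1 burnt (F count now 1)
Step 9: +0 fires, +1 burnt (F count now 0)
Fire out after step 9
Initially T: 22, now '.': 29
Total burnt (originally-T cells now '.'): 21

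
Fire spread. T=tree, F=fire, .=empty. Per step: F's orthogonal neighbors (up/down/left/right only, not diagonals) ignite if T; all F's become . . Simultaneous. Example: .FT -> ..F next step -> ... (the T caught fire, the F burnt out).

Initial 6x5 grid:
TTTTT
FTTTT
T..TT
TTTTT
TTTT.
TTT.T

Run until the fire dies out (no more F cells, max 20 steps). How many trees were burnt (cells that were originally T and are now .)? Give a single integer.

Step 1: +3 fires, +1 burnt (F count now 3)
Step 2: +3 fires, +3 burnt (F count now 3)
Step 3: +4 fires, +3 burnt (F count now 4)
Step 4: +6 fires, +4 burnt (F count now 6)
Step 5: +5 fires, +6 burnt (F count now 5)
Step 6: +3 fires, +5 burnt (F count now 3)
Step 7: +0 fires, +3 burnt (F count now 0)
Fire out after step 7
Initially T: 25, now '.': 29
Total burnt (originally-T cells now '.'): 24

Answer: 24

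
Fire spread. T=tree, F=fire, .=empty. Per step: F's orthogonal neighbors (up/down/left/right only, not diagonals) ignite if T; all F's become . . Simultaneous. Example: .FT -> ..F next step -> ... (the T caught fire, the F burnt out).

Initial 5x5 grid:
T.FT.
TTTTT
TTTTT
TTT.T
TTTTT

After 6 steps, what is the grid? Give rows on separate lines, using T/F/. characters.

Step 1: 2 trees catch fire, 1 burn out
  T..F.
  TTFTT
  TTTTT
  TTT.T
  TTTTT
Step 2: 3 trees catch fire, 2 burn out
  T....
  TF.FT
  TTFTT
  TTT.T
  TTTTT
Step 3: 5 trees catch fire, 3 burn out
  T....
  F...F
  TF.FT
  TTF.T
  TTTTT
Step 4: 5 trees catch fire, 5 burn out
  F....
  .....
  F...F
  TF..T
  TTFTT
Step 5: 4 trees catch fire, 5 burn out
  .....
  .....
  .....
  F...F
  TF.FT
Step 6: 2 trees catch fire, 4 burn out
  .....
  .....
  .....
  .....
  F...F

.....
.....
.....
.....
F...F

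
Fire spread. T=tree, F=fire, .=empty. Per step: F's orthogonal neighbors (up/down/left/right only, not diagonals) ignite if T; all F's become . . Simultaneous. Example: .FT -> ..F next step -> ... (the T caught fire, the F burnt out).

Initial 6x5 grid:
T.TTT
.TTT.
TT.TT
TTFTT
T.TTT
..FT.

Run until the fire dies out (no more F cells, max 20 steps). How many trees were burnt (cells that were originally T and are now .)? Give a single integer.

Answer: 19

Derivation:
Step 1: +4 fires, +2 burnt (F count now 4)
Step 2: +5 fires, +4 burnt (F count now 5)
Step 3: +6 fires, +5 burnt (F count now 6)
Step 4: +2 fires, +6 burnt (F count now 2)
Step 5: +2 fires, +2 burnt (F count now 2)
Step 6: +0 fires, +2 burnt (F count now 0)
Fire out after step 6
Initially T: 20, now '.': 29
Total burnt (originally-T cells now '.'): 19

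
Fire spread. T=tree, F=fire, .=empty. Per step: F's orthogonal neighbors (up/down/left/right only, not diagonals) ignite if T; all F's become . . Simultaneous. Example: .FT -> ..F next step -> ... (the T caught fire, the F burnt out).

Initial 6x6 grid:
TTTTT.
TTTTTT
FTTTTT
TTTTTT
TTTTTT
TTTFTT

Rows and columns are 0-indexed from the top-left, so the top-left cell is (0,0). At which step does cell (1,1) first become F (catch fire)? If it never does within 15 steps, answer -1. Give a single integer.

Step 1: cell (1,1)='T' (+6 fires, +2 burnt)
Step 2: cell (1,1)='F' (+10 fires, +6 burnt)
  -> target ignites at step 2
Step 3: cell (1,1)='.' (+8 fires, +10 burnt)
Step 4: cell (1,1)='.' (+4 fires, +8 burnt)
Step 5: cell (1,1)='.' (+3 fires, +4 burnt)
Step 6: cell (1,1)='.' (+2 fires, +3 burnt)
Step 7: cell (1,1)='.' (+0 fires, +2 burnt)
  fire out at step 7

2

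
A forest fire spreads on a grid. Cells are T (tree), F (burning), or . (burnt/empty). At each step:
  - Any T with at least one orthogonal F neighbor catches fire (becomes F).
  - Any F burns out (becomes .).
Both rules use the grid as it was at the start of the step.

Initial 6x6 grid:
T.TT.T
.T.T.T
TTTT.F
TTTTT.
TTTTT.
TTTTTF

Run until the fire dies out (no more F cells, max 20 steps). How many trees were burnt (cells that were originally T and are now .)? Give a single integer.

Step 1: +2 fires, +2 burnt (F count now 2)
Step 2: +3 fires, +2 burnt (F count now 3)
Step 3: +3 fires, +3 burnt (F count now 3)
Step 4: +3 fires, +3 burnt (F count now 3)
Step 5: +4 fires, +3 burnt (F count now 4)
Step 6: +4 fires, +4 burnt (F count now 4)
Step 7: +3 fires, +4 burnt (F count now 3)
Step 8: +3 fires, +3 burnt (F count now 3)
Step 9: +0 fires, +3 burnt (F count now 0)
Fire out after step 9
Initially T: 26, now '.': 35
Total burnt (originally-T cells now '.'): 25

Answer: 25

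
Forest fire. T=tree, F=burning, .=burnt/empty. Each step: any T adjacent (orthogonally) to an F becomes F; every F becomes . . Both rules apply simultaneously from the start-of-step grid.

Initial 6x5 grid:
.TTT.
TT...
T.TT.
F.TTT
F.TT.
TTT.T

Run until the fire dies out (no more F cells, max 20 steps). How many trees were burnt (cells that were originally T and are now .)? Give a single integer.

Step 1: +2 fires, +2 burnt (F count now 2)
Step 2: +2 fires, +2 burnt (F count now 2)
Step 3: +2 fires, +2 burnt (F count now 2)
Step 4: +2 fires, +2 burnt (F count now 2)
Step 5: +3 fires, +2 burnt (F count now 3)
Step 6: +3 fires, +3 burnt (F count now 3)
Step 7: +2 fires, +3 burnt (F count now 2)
Step 8: +0 fires, +2 burnt (F count now 0)
Fire out after step 8
Initially T: 17, now '.': 29
Total burnt (originally-T cells now '.'): 16

Answer: 16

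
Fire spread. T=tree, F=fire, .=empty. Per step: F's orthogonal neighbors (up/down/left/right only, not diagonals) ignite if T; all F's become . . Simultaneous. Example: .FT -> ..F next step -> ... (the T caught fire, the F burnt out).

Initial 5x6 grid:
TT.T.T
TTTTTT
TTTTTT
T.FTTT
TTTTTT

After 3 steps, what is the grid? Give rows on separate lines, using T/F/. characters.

Step 1: 3 trees catch fire, 1 burn out
  TT.T.T
  TTTTTT
  TTFTTT
  T..FTT
  TTFTTT
Step 2: 6 trees catch fire, 3 burn out
  TT.T.T
  TTFTTT
  TF.FTT
  T...FT
  TF.FTT
Step 3: 7 trees catch fire, 6 burn out
  TT.T.T
  TF.FTT
  F...FT
  T....F
  F...FT

TT.T.T
TF.FTT
F...FT
T....F
F...FT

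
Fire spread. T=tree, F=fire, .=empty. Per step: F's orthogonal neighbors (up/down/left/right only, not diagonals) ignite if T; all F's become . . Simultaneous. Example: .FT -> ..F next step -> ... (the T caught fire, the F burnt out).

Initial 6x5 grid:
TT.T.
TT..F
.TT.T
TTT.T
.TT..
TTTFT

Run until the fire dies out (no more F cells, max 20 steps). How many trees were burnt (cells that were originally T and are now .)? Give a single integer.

Step 1: +3 fires, +2 burnt (F count now 3)
Step 2: +3 fires, +3 burnt (F count now 3)
Step 3: +3 fires, +3 burnt (F count now 3)
Step 4: +2 fires, +3 burnt (F count now 2)
Step 5: +2 fires, +2 burnt (F count now 2)
Step 6: +1 fires, +2 burnt (F count now 1)
Step 7: +2 fires, +1 burnt (F count now 2)
Step 8: +1 fires, +2 burnt (F count now 1)
Step 9: +0 fires, +1 burnt (F count now 0)
Fire out after step 9
Initially T: 18, now '.': 29
Total burnt (originally-T cells now '.'): 17

Answer: 17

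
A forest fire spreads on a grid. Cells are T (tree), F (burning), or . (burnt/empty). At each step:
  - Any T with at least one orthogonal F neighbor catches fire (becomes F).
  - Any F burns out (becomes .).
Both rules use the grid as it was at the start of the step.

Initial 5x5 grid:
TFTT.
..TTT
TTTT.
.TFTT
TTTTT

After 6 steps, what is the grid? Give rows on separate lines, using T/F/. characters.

Step 1: 6 trees catch fire, 2 burn out
  F.FT.
  ..TTT
  TTFT.
  .F.FT
  TTFTT
Step 2: 7 trees catch fire, 6 burn out
  ...F.
  ..FTT
  TF.F.
  ....F
  TF.FT
Step 3: 4 trees catch fire, 7 burn out
  .....
  ...FT
  F....
  .....
  F...F
Step 4: 1 trees catch fire, 4 burn out
  .....
  ....F
  .....
  .....
  .....
Step 5: 0 trees catch fire, 1 burn out
  .....
  .....
  .....
  .....
  .....
Step 6: 0 trees catch fire, 0 burn out
  .....
  .....
  .....
  .....
  .....

.....
.....
.....
.....
.....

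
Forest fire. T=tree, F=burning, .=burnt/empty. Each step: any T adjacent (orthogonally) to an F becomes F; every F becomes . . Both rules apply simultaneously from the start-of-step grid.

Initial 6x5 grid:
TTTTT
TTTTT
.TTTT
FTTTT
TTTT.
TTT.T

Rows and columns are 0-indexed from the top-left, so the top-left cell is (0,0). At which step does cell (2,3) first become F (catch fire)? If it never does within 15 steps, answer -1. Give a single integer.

Step 1: cell (2,3)='T' (+2 fires, +1 burnt)
Step 2: cell (2,3)='T' (+4 fires, +2 burnt)
Step 3: cell (2,3)='T' (+5 fires, +4 burnt)
Step 4: cell (2,3)='F' (+7 fires, +5 burnt)
  -> target ignites at step 4
Step 5: cell (2,3)='.' (+4 fires, +7 burnt)
Step 6: cell (2,3)='.' (+2 fires, +4 burnt)
Step 7: cell (2,3)='.' (+1 fires, +2 burnt)
Step 8: cell (2,3)='.' (+0 fires, +1 burnt)
  fire out at step 8

4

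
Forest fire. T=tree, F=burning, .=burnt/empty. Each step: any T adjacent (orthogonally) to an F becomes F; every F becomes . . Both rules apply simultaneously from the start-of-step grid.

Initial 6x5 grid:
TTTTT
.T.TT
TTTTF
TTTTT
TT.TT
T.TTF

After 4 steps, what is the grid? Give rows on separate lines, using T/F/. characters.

Step 1: 5 trees catch fire, 2 burn out
  TTTTT
  .T.TF
  TTTF.
  TTTTF
  TT.TF
  T.TF.
Step 2: 6 trees catch fire, 5 burn out
  TTTTF
  .T.F.
  TTF..
  TTTF.
  TT.F.
  T.F..
Step 3: 3 trees catch fire, 6 burn out
  TTTF.
  .T...
  TF...
  TTF..
  TT...
  T....
Step 4: 4 trees catch fire, 3 burn out
  TTF..
  .F...
  F....
  TF...
  TT...
  T....

TTF..
.F...
F....
TF...
TT...
T....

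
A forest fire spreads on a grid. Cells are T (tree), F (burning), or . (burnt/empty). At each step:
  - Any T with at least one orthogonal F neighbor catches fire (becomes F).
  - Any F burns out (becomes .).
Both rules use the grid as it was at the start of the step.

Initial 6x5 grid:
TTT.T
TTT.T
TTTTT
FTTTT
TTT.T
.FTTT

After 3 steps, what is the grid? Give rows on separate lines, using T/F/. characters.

Step 1: 5 trees catch fire, 2 burn out
  TTT.T
  TTT.T
  FTTTT
  .FTTT
  FFT.T
  ..FTT
Step 2: 5 trees catch fire, 5 burn out
  TTT.T
  FTT.T
  .FTTT
  ..FTT
  ..F.T
  ...FT
Step 3: 5 trees catch fire, 5 burn out
  FTT.T
  .FT.T
  ..FTT
  ...FT
  ....T
  ....F

FTT.T
.FT.T
..FTT
...FT
....T
....F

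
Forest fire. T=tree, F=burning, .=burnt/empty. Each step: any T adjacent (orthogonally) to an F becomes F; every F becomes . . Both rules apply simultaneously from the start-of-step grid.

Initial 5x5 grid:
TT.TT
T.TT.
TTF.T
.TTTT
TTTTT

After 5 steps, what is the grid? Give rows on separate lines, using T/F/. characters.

Step 1: 3 trees catch fire, 1 burn out
  TT.TT
  T.FT.
  TF..T
  .TFTT
  TTTTT
Step 2: 5 trees catch fire, 3 burn out
  TT.TT
  T..F.
  F...T
  .F.FT
  TTFTT
Step 3: 5 trees catch fire, 5 burn out
  TT.FT
  F....
  ....T
  ....F
  TF.FT
Step 4: 5 trees catch fire, 5 burn out
  FT..F
  .....
  ....F
  .....
  F...F
Step 5: 1 trees catch fire, 5 burn out
  .F...
  .....
  .....
  .....
  .....

.F...
.....
.....
.....
.....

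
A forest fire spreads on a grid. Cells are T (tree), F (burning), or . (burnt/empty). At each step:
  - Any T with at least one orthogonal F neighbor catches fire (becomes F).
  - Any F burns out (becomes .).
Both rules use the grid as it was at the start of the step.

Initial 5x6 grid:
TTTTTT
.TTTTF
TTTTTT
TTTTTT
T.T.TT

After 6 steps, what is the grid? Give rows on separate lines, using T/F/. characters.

Step 1: 3 trees catch fire, 1 burn out
  TTTTTF
  .TTTF.
  TTTTTF
  TTTTTT
  T.T.TT
Step 2: 4 trees catch fire, 3 burn out
  TTTTF.
  .TTF..
  TTTTF.
  TTTTTF
  T.T.TT
Step 3: 5 trees catch fire, 4 burn out
  TTTF..
  .TF...
  TTTF..
  TTTTF.
  T.T.TF
Step 4: 5 trees catch fire, 5 burn out
  TTF...
  .F....
  TTF...
  TTTF..
  T.T.F.
Step 5: 3 trees catch fire, 5 burn out
  TF....
  ......
  TF....
  TTF...
  T.T...
Step 6: 4 trees catch fire, 3 burn out
  F.....
  ......
  F.....
  TF....
  T.F...

F.....
......
F.....
TF....
T.F...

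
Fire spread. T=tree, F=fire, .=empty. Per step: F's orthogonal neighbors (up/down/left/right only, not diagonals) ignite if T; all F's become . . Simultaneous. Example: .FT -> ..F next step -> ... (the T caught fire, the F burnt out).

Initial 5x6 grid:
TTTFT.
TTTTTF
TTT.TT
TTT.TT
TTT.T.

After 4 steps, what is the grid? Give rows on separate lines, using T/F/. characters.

Step 1: 5 trees catch fire, 2 burn out
  TTF.F.
  TTTFF.
  TTT.TF
  TTT.TT
  TTT.T.
Step 2: 4 trees catch fire, 5 burn out
  TF....
  TTF...
  TTT.F.
  TTT.TF
  TTT.T.
Step 3: 4 trees catch fire, 4 burn out
  F.....
  TF....
  TTF...
  TTT.F.
  TTT.T.
Step 4: 4 trees catch fire, 4 burn out
  ......
  F.....
  TF....
  TTF...
  TTT.F.

......
F.....
TF....
TTF...
TTT.F.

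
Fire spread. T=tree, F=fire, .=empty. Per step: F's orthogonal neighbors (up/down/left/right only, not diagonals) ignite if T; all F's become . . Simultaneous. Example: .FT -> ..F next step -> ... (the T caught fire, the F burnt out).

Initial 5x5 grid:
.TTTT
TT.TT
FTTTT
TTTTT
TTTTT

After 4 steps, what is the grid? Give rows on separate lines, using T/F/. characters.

Step 1: 3 trees catch fire, 1 burn out
  .TTTT
  FT.TT
  .FTTT
  FTTTT
  TTTTT
Step 2: 4 trees catch fire, 3 burn out
  .TTTT
  .F.TT
  ..FTT
  .FTTT
  FTTTT
Step 3: 4 trees catch fire, 4 burn out
  .FTTT
  ...TT
  ...FT
  ..FTT
  .FTTT
Step 4: 5 trees catch fire, 4 burn out
  ..FTT
  ...FT
  ....F
  ...FT
  ..FTT

..FTT
...FT
....F
...FT
..FTT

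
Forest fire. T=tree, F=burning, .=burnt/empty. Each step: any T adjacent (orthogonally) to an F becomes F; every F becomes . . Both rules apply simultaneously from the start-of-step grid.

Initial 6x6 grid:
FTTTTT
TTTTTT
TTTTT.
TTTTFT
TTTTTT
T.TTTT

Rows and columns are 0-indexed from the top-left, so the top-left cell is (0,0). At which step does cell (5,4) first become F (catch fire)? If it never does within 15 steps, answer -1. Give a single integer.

Step 1: cell (5,4)='T' (+6 fires, +2 burnt)
Step 2: cell (5,4)='F' (+9 fires, +6 burnt)
  -> target ignites at step 2
Step 3: cell (5,4)='.' (+12 fires, +9 burnt)
Step 4: cell (5,4)='.' (+4 fires, +12 burnt)
Step 5: cell (5,4)='.' (+1 fires, +4 burnt)
Step 6: cell (5,4)='.' (+0 fires, +1 burnt)
  fire out at step 6

2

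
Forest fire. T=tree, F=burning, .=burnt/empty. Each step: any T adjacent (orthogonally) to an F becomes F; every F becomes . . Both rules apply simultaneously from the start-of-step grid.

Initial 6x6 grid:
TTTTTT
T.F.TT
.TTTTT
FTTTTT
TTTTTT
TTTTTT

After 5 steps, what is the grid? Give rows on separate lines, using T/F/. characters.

Step 1: 4 trees catch fire, 2 burn out
  TTFTTT
  T...TT
  .TFTTT
  .FTTTT
  FTTTTT
  TTTTTT
Step 2: 7 trees catch fire, 4 burn out
  TF.FTT
  T...TT
  .F.FTT
  ..FTTT
  .FTTTT
  FTTTTT
Step 3: 6 trees catch fire, 7 burn out
  F...FT
  T...TT
  ....FT
  ...FTT
  ..FTTT
  .FTTTT
Step 4: 7 trees catch fire, 6 burn out
  .....F
  F...FT
  .....F
  ....FT
  ...FTT
  ..FTTT
Step 5: 4 trees catch fire, 7 burn out
  ......
  .....F
  ......
  .....F
  ....FT
  ...FTT

......
.....F
......
.....F
....FT
...FTT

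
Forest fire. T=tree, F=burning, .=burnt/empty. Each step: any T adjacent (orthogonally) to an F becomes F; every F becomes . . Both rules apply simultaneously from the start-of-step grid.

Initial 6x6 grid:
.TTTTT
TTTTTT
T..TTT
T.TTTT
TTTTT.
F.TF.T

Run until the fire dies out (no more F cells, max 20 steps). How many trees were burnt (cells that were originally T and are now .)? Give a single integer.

Step 1: +3 fires, +2 burnt (F count now 3)
Step 2: +5 fires, +3 burnt (F count now 5)
Step 3: +4 fires, +5 burnt (F count now 4)
Step 4: +4 fires, +4 burnt (F count now 4)
Step 5: +5 fires, +4 burnt (F count now 5)
Step 6: +4 fires, +5 burnt (F count now 4)
Step 7: +1 fires, +4 burnt (F count now 1)
Step 8: +0 fires, +1 burnt (F count now 0)
Fire out after step 8
Initially T: 27, now '.': 35
Total burnt (originally-T cells now '.'): 26

Answer: 26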